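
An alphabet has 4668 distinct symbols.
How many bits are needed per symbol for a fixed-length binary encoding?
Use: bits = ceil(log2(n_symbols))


log2(4668) = 12.1886
Bracket: 2^12 = 4096 < 4668 <= 2^13 = 8192
So ceil(log2(4668)) = 13

bits = ceil(log2(4668)) = ceil(12.1886) = 13 bits


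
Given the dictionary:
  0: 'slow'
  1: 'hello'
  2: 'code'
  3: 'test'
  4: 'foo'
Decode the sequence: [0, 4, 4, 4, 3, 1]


Look up each index in the dictionary:
  0 -> 'slow'
  4 -> 'foo'
  4 -> 'foo'
  4 -> 'foo'
  3 -> 'test'
  1 -> 'hello'

Decoded: "slow foo foo foo test hello"


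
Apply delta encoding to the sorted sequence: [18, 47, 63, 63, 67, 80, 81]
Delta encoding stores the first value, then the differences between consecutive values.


First value: 18
Deltas:
  47 - 18 = 29
  63 - 47 = 16
  63 - 63 = 0
  67 - 63 = 4
  80 - 67 = 13
  81 - 80 = 1


Delta encoded: [18, 29, 16, 0, 4, 13, 1]


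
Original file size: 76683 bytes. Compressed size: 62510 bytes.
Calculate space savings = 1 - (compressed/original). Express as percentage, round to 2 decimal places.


ratio = compressed/original = 62510/76683 = 0.815174
savings = 1 - ratio = 1 - 0.815174 = 0.184826
as a percentage: 0.184826 * 100 = 18.48%

Space savings = 1 - 62510/76683 = 18.48%


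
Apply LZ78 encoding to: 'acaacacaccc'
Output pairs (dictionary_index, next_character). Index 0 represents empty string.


LZ78 encoding steps:
Dictionary: {0: ''}
Step 1: w='' (idx 0), next='a' -> output (0, 'a'), add 'a' as idx 1
Step 2: w='' (idx 0), next='c' -> output (0, 'c'), add 'c' as idx 2
Step 3: w='a' (idx 1), next='a' -> output (1, 'a'), add 'aa' as idx 3
Step 4: w='c' (idx 2), next='a' -> output (2, 'a'), add 'ca' as idx 4
Step 5: w='ca' (idx 4), next='c' -> output (4, 'c'), add 'cac' as idx 5
Step 6: w='c' (idx 2), next='c' -> output (2, 'c'), add 'cc' as idx 6


Encoded: [(0, 'a'), (0, 'c'), (1, 'a'), (2, 'a'), (4, 'c'), (2, 'c')]


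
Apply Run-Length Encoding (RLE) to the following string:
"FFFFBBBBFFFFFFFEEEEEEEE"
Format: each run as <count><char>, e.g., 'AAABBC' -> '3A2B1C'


Scanning runs left to right:
  i=0: run of 'F' x 4 -> '4F'
  i=4: run of 'B' x 4 -> '4B'
  i=8: run of 'F' x 7 -> '7F'
  i=15: run of 'E' x 8 -> '8E'

RLE = 4F4B7F8E


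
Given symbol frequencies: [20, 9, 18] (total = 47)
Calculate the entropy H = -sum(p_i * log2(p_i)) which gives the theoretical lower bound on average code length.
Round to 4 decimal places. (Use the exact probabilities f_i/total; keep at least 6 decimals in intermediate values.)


Per-symbol terms -p_i * log2(p_i) with p_i = f_i/47:
  p = 20/47 = 0.425532: log2(p) = -1.232661, -p*log2(p) = 0.524536
  p = 9/47 = 0.191489: log2(p) = -2.384664, -p*log2(p) = 0.456638
  p = 18/47 = 0.382979: log2(p) = -1.384664, -p*log2(p) = 0.530297
H = 0.524536 + 0.456638 + 0.530297 = 1.511471

H = 1.5115 bits/symbol


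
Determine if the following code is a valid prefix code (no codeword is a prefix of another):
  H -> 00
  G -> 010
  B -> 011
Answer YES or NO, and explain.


Checking each pair (does one codeword prefix another?):
  H='00' vs G='010': no prefix
  H='00' vs B='011': no prefix
  G='010' vs H='00': no prefix
  G='010' vs B='011': no prefix
  B='011' vs H='00': no prefix
  B='011' vs G='010': no prefix
No violation found over all pairs.

YES -- this is a valid prefix code. No codeword is a prefix of any other codeword.


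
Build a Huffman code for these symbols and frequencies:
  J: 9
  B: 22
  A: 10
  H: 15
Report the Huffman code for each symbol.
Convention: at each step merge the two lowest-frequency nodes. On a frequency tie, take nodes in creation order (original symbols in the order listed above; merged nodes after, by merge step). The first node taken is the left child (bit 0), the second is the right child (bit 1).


Huffman tree construction:
Step 1: Merge J(9) + A(10) = 19
Step 2: Merge H(15) + (J+A)(19) = 34
Step 3: Merge B(22) + (H+(J+A))(34) = 56
Read each symbol's code off the tree from the root (left child = 0, right child = 1).

Codes:
  J: 110 (length 3)
  B: 0 (length 1)
  A: 111 (length 3)
  H: 10 (length 2)
Average code length: 109/56 = 1.9464 bits/symbol


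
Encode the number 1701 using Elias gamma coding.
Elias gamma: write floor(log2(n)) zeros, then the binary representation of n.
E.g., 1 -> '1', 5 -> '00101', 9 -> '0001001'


num_bits = floor(log2(1701)) + 1 = 11
leading_zeros = num_bits - 1 = 10
binary(1701) = 11010100101

Elias gamma(1701) = '0000000000' + '11010100101' = 000000000011010100101 (21 bits)


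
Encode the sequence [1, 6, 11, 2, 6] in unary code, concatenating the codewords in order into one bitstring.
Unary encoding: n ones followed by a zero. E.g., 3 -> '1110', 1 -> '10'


Encode each number as n ones followed by a terminating 0:
  1 -> 10 (2 bits)
  6 -> 1111110 (7 bits)
  11 -> 111111111110 (12 bits)
  2 -> 110 (3 bits)
  6 -> 1111110 (7 bits)
Total length = 2 + 7 + 12 + 3 + 7 = 31 bits.

Unary([1, 6, 11, 2, 6]) = 1011111101111111111101101111110 (31 bits)


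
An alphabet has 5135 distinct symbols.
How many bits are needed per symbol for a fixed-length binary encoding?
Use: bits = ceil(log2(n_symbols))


log2(5135) = 12.3261
Bracket: 2^12 = 4096 < 5135 <= 2^13 = 8192
So ceil(log2(5135)) = 13

bits = ceil(log2(5135)) = ceil(12.3261) = 13 bits


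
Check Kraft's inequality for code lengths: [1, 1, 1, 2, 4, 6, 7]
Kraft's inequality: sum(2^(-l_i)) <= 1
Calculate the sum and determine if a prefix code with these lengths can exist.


Sum = 2^(-1) + 2^(-1) + 2^(-1) + 2^(-2) + 2^(-4) + 2^(-6) + 2^(-7)
    = 0.5 + 0.5 + 0.5 + 0.25 + 0.0625 + 0.015625 + 0.0078125
    = 235/128 = 1.8359375
Since 1.8359375 > 1, Kraft's inequality is NOT satisfied.
A prefix code with these lengths CANNOT exist.

Kraft sum = 1.8359375. Not satisfied.


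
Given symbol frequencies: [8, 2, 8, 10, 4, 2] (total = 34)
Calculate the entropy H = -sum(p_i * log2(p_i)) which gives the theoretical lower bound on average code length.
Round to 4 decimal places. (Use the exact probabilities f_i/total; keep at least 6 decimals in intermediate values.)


Per-symbol terms -p_i * log2(p_i) with p_i = f_i/34:
  p = 8/34 = 0.235294: log2(p) = -2.087463, -p*log2(p) = 0.491168
  p = 2/34 = 0.058824: log2(p) = -4.087463, -p*log2(p) = 0.240439
  p = 8/34 = 0.235294: log2(p) = -2.087463, -p*log2(p) = 0.491168
  p = 10/34 = 0.294118: log2(p) = -1.765535, -p*log2(p) = 0.519275
  p = 4/34 = 0.117647: log2(p) = -3.087463, -p*log2(p) = 0.363231
  p = 2/34 = 0.058824: log2(p) = -4.087463, -p*log2(p) = 0.240439
H = 0.491168 + 0.240439 + 0.491168 + 0.519275 + 0.363231 + 0.240439 = 2.345720

H = 2.3457 bits/symbol


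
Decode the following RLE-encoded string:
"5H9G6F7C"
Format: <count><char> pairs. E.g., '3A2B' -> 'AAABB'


Expanding each <count><char> pair:
  5H -> 'HHHHH'
  9G -> 'GGGGGGGGG'
  6F -> 'FFFFFF'
  7C -> 'CCCCCCC'

Decoded = HHHHHGGGGGGGGGFFFFFFCCCCCCC


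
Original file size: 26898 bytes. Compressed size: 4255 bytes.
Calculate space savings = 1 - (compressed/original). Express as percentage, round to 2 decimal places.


ratio = compressed/original = 4255/26898 = 0.15819
savings = 1 - ratio = 1 - 0.15819 = 0.84181
as a percentage: 0.84181 * 100 = 84.18%

Space savings = 1 - 4255/26898 = 84.18%


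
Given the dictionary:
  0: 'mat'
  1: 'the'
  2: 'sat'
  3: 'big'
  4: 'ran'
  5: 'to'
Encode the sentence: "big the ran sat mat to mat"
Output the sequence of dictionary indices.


Look up each word in the dictionary:
  'big' -> 3
  'the' -> 1
  'ran' -> 4
  'sat' -> 2
  'mat' -> 0
  'to' -> 5
  'mat' -> 0

Encoded: [3, 1, 4, 2, 0, 5, 0]


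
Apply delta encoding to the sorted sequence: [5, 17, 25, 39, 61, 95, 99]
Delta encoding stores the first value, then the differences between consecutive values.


First value: 5
Deltas:
  17 - 5 = 12
  25 - 17 = 8
  39 - 25 = 14
  61 - 39 = 22
  95 - 61 = 34
  99 - 95 = 4


Delta encoded: [5, 12, 8, 14, 22, 34, 4]


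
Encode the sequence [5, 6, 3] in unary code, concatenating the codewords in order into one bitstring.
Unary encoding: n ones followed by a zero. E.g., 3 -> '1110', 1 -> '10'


Encode each number as n ones followed by a terminating 0:
  5 -> 111110 (6 bits)
  6 -> 1111110 (7 bits)
  3 -> 1110 (4 bits)
Total length = 6 + 7 + 4 = 17 bits.

Unary([5, 6, 3]) = 11111011111101110 (17 bits)


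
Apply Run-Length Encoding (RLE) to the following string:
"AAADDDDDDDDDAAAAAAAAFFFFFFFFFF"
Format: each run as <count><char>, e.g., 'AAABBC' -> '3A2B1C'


Scanning runs left to right:
  i=0: run of 'A' x 3 -> '3A'
  i=3: run of 'D' x 9 -> '9D'
  i=12: run of 'A' x 8 -> '8A'
  i=20: run of 'F' x 10 -> '10F'

RLE = 3A9D8A10F


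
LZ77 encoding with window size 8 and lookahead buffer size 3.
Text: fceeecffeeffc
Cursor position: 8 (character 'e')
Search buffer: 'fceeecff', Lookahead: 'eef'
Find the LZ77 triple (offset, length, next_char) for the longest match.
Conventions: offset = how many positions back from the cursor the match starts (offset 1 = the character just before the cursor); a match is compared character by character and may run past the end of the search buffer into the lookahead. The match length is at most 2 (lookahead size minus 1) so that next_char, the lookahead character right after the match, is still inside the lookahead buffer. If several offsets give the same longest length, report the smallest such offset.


Try each offset into the search buffer:
  offset=1 (pos 7, char 'f'): match length 0
  offset=2 (pos 6, char 'f'): match length 0
  offset=3 (pos 5, char 'c'): match length 0
  offset=4 (pos 4, char 'e'): match length 1
  offset=5 (pos 3, char 'e'): match length 2
  offset=6 (pos 2, char 'e'): match length 2
  offset=7 (pos 1, char 'c'): match length 0
  offset=8 (pos 0, char 'f'): match length 0
Longest match has length 2, found at offsets 5, 6; take the smallest, offset 5.
next_char = character at position 8 + 2 = 10 -> 'f'

Best match: offset=5, length=2 (matching 'ee' starting at position 3)
LZ77 triple: (5, 2, 'f')


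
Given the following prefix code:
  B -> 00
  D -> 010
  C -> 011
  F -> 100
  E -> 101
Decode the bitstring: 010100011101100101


Decoding step by step:
Bits 010 -> D
Bits 100 -> F
Bits 011 -> C
Bits 101 -> E
Bits 100 -> F
Bits 101 -> E


Decoded message: DFCEFE


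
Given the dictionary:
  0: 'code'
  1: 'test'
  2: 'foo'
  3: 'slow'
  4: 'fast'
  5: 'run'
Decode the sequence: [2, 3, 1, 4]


Look up each index in the dictionary:
  2 -> 'foo'
  3 -> 'slow'
  1 -> 'test'
  4 -> 'fast'

Decoded: "foo slow test fast"


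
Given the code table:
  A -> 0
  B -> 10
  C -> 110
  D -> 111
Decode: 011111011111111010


Decoding:
0 -> A
111 -> D
110 -> C
111 -> D
111 -> D
110 -> C
10 -> B


Result: ADCDDCB


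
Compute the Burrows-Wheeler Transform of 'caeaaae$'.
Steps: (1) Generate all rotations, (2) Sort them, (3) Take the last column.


Rotations (sorted):
  0: $caeaaae -> last char: e
  1: aaae$cae -> last char: e
  2: aae$caea -> last char: a
  3: ae$caeaa -> last char: a
  4: aeaaae$c -> last char: c
  5: caeaaae$ -> last char: $
  6: e$caeaaa -> last char: a
  7: eaaae$ca -> last char: a


BWT = eeaac$aa


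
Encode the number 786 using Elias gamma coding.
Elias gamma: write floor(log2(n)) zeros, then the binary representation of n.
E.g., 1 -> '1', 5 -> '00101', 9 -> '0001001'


num_bits = floor(log2(786)) + 1 = 10
leading_zeros = num_bits - 1 = 9
binary(786) = 1100010010

Elias gamma(786) = '000000000' + '1100010010' = 0000000001100010010 (19 bits)


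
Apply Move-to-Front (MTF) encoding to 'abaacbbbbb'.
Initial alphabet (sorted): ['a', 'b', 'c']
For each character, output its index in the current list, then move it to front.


MTF encoding:
'a': index 0 in ['a', 'b', 'c'] -> ['a', 'b', 'c']
'b': index 1 in ['a', 'b', 'c'] -> ['b', 'a', 'c']
'a': index 1 in ['b', 'a', 'c'] -> ['a', 'b', 'c']
'a': index 0 in ['a', 'b', 'c'] -> ['a', 'b', 'c']
'c': index 2 in ['a', 'b', 'c'] -> ['c', 'a', 'b']
'b': index 2 in ['c', 'a', 'b'] -> ['b', 'c', 'a']
'b': index 0 in ['b', 'c', 'a'] -> ['b', 'c', 'a']
'b': index 0 in ['b', 'c', 'a'] -> ['b', 'c', 'a']
'b': index 0 in ['b', 'c', 'a'] -> ['b', 'c', 'a']
'b': index 0 in ['b', 'c', 'a'] -> ['b', 'c', 'a']


Output: [0, 1, 1, 0, 2, 2, 0, 0, 0, 0]


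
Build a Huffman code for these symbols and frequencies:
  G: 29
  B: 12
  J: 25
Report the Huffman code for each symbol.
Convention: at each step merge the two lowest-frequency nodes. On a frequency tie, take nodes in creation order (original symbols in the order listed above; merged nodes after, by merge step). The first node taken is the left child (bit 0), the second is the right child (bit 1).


Huffman tree construction:
Step 1: Merge B(12) + J(25) = 37
Step 2: Merge G(29) + (B+J)(37) = 66
Read each symbol's code off the tree from the root (left child = 0, right child = 1).

Codes:
  G: 0 (length 1)
  B: 10 (length 2)
  J: 11 (length 2)
Average code length: 103/66 = 1.5606 bits/symbol


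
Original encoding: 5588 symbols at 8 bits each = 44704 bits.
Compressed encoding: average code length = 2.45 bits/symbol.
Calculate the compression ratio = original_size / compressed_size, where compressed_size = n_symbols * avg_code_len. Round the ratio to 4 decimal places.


original_size = n_symbols * orig_bits = 5588 * 8 = 44704 bits
compressed_size = n_symbols * avg_code_len = 5588 * 2.45 = 13690.6 bits
ratio = original_size / compressed_size = 44704 / 13690.6 = 3.2653

Compression ratio = 3.2653


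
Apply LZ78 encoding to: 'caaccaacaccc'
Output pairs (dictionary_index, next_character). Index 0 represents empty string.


LZ78 encoding steps:
Dictionary: {0: ''}
Step 1: w='' (idx 0), next='c' -> output (0, 'c'), add 'c' as idx 1
Step 2: w='' (idx 0), next='a' -> output (0, 'a'), add 'a' as idx 2
Step 3: w='a' (idx 2), next='c' -> output (2, 'c'), add 'ac' as idx 3
Step 4: w='c' (idx 1), next='a' -> output (1, 'a'), add 'ca' as idx 4
Step 5: w='ac' (idx 3), next='a' -> output (3, 'a'), add 'aca' as idx 5
Step 6: w='c' (idx 1), next='c' -> output (1, 'c'), add 'cc' as idx 6
Step 7: w='c' (idx 1), end of input -> output (1, '')


Encoded: [(0, 'c'), (0, 'a'), (2, 'c'), (1, 'a'), (3, 'a'), (1, 'c'), (1, '')]


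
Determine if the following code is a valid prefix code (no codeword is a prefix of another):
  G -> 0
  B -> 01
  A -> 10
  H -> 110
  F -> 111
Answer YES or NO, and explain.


Checking each pair (does one codeword prefix another?):
  G='0' vs B='01': prefix -- VIOLATION

NO -- this is NOT a valid prefix code. G (0) is a prefix of B (01).


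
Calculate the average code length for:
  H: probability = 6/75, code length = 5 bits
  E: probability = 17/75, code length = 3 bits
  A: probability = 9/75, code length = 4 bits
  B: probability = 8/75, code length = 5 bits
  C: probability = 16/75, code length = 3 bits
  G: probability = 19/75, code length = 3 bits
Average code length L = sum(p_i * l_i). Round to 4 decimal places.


Weighted contributions p_i * l_i:
  H: (6/75) * 5 = 30/75
  E: (17/75) * 3 = 51/75
  A: (9/75) * 4 = 36/75
  B: (8/75) * 5 = 40/75
  C: (16/75) * 3 = 48/75
  G: (19/75) * 3 = 57/75
Sum = (30 + 51 + 36 + 40 + 48 + 57)/75 = 262/75

L = 262/75 = 3.4933 bits/symbol


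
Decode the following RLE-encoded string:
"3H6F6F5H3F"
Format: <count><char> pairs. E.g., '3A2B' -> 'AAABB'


Expanding each <count><char> pair:
  3H -> 'HHH'
  6F -> 'FFFFFF'
  6F -> 'FFFFFF'
  5H -> 'HHHHH'
  3F -> 'FFF'

Decoded = HHHFFFFFFFFFFFFHHHHHFFF


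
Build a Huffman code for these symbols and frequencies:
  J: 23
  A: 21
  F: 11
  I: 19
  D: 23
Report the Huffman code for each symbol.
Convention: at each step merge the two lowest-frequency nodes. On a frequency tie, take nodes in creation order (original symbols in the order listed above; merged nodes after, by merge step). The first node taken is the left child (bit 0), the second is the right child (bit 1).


Huffman tree construction:
Step 1: Merge F(11) + I(19) = 30
Step 2: Merge A(21) + J(23) = 44
Step 3: Merge D(23) + (F+I)(30) = 53
Step 4: Merge (A+J)(44) + (D+(F+I))(53) = 97
Read each symbol's code off the tree from the root (left child = 0, right child = 1).

Codes:
  J: 01 (length 2)
  A: 00 (length 2)
  F: 110 (length 3)
  I: 111 (length 3)
  D: 10 (length 2)
Average code length: 224/97 = 2.3093 bits/symbol


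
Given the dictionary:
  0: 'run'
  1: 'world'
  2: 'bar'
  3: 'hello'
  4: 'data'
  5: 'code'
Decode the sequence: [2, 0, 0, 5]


Look up each index in the dictionary:
  2 -> 'bar'
  0 -> 'run'
  0 -> 'run'
  5 -> 'code'

Decoded: "bar run run code"


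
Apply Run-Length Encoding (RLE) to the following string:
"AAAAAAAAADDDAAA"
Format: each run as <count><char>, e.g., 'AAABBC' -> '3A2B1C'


Scanning runs left to right:
  i=0: run of 'A' x 9 -> '9A'
  i=9: run of 'D' x 3 -> '3D'
  i=12: run of 'A' x 3 -> '3A'

RLE = 9A3D3A


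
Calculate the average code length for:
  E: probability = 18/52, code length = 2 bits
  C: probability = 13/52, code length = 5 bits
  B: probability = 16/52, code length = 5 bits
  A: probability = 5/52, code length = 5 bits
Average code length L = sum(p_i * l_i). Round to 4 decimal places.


Weighted contributions p_i * l_i:
  E: (18/52) * 2 = 36/52
  C: (13/52) * 5 = 65/52
  B: (16/52) * 5 = 80/52
  A: (5/52) * 5 = 25/52
Sum = (36 + 65 + 80 + 25)/52 = 206/52

L = 206/52 = 3.9615 bits/symbol


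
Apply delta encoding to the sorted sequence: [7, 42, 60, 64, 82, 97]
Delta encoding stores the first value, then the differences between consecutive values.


First value: 7
Deltas:
  42 - 7 = 35
  60 - 42 = 18
  64 - 60 = 4
  82 - 64 = 18
  97 - 82 = 15


Delta encoded: [7, 35, 18, 4, 18, 15]


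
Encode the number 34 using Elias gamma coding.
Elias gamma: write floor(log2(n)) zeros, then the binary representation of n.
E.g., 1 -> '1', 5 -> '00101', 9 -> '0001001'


num_bits = floor(log2(34)) + 1 = 6
leading_zeros = num_bits - 1 = 5
binary(34) = 100010

Elias gamma(34) = '00000' + '100010' = 00000100010 (11 bits)


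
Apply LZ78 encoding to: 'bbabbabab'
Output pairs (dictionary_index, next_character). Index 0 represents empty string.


LZ78 encoding steps:
Dictionary: {0: ''}
Step 1: w='' (idx 0), next='b' -> output (0, 'b'), add 'b' as idx 1
Step 2: w='b' (idx 1), next='a' -> output (1, 'a'), add 'ba' as idx 2
Step 3: w='b' (idx 1), next='b' -> output (1, 'b'), add 'bb' as idx 3
Step 4: w='' (idx 0), next='a' -> output (0, 'a'), add 'a' as idx 4
Step 5: w='ba' (idx 2), next='b' -> output (2, 'b'), add 'bab' as idx 5


Encoded: [(0, 'b'), (1, 'a'), (1, 'b'), (0, 'a'), (2, 'b')]


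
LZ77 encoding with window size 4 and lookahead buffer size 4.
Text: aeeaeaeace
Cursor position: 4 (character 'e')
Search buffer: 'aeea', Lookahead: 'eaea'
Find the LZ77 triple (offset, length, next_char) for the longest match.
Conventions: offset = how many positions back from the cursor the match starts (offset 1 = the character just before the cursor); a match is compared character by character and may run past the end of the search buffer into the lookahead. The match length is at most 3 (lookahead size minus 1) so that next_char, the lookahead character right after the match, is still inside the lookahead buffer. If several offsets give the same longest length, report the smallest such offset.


Try each offset into the search buffer:
  offset=1 (pos 3, char 'a'): match length 0
  offset=2 (pos 2, char 'e'): match length 3
  offset=3 (pos 1, char 'e'): match length 1
  offset=4 (pos 0, char 'a'): match length 0
Longest match has length 3 at offset 2.
next_char = character at position 4 + 3 = 7 -> 'a'

Best match: offset=2, length=3 (matching 'eae' starting at position 2)
LZ77 triple: (2, 3, 'a')


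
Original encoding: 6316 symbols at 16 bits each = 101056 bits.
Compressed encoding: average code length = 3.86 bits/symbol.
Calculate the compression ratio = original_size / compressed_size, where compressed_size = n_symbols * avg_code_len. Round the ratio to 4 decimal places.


original_size = n_symbols * orig_bits = 6316 * 16 = 101056 bits
compressed_size = n_symbols * avg_code_len = 6316 * 3.86 = 24379.76 bits
ratio = original_size / compressed_size = 101056 / 24379.76 = 4.1451

Compression ratio = 4.1451


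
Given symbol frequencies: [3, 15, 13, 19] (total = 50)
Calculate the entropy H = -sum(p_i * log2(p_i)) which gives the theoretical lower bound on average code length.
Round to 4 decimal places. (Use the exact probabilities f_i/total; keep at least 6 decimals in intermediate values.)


Per-symbol terms -p_i * log2(p_i) with p_i = f_i/50:
  p = 3/50 = 0.060000: log2(p) = -4.058894, -p*log2(p) = 0.243534
  p = 15/50 = 0.300000: log2(p) = -1.736966, -p*log2(p) = 0.521090
  p = 13/50 = 0.260000: log2(p) = -1.943416, -p*log2(p) = 0.505288
  p = 19/50 = 0.380000: log2(p) = -1.395929, -p*log2(p) = 0.530453
H = 0.243534 + 0.521090 + 0.505288 + 0.530453 = 1.800365

H = 1.8004 bits/symbol


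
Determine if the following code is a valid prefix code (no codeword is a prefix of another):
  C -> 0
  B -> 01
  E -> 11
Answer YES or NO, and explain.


Checking each pair (does one codeword prefix another?):
  C='0' vs B='01': prefix -- VIOLATION

NO -- this is NOT a valid prefix code. C (0) is a prefix of B (01).


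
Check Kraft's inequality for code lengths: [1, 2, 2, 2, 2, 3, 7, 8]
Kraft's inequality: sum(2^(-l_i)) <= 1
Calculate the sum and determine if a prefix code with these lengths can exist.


Sum = 2^(-1) + 2^(-2) + 2^(-2) + 2^(-2) + 2^(-2) + 2^(-3) + 2^(-7) + 2^(-8)
    = 0.5 + 0.25 + 0.25 + 0.25 + 0.25 + 0.125 + 0.0078125 + 0.00390625
    = 419/256 = 1.63671875
Since 1.63671875 > 1, Kraft's inequality is NOT satisfied.
A prefix code with these lengths CANNOT exist.

Kraft sum = 1.63671875. Not satisfied.


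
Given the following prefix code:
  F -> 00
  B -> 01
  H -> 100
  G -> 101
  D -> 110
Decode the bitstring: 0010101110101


Decoding step by step:
Bits 00 -> F
Bits 101 -> G
Bits 01 -> B
Bits 110 -> D
Bits 101 -> G


Decoded message: FGBDG


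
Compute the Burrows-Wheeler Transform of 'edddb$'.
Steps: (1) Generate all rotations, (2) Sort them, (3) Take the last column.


Rotations (sorted):
  0: $edddb -> last char: b
  1: b$eddd -> last char: d
  2: db$edd -> last char: d
  3: ddb$ed -> last char: d
  4: dddb$e -> last char: e
  5: edddb$ -> last char: $


BWT = bddde$


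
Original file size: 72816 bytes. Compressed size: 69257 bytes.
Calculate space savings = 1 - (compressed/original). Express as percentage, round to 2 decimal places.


ratio = compressed/original = 69257/72816 = 0.951123
savings = 1 - ratio = 1 - 0.951123 = 0.048877
as a percentage: 0.048877 * 100 = 4.89%

Space savings = 1 - 69257/72816 = 4.89%


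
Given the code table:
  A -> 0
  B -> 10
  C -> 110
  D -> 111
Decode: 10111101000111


Decoding:
10 -> B
111 -> D
10 -> B
10 -> B
0 -> A
0 -> A
111 -> D


Result: BDBBAAD


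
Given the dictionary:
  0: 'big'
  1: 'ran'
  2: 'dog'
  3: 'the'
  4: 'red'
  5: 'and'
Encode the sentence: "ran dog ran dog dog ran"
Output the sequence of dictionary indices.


Look up each word in the dictionary:
  'ran' -> 1
  'dog' -> 2
  'ran' -> 1
  'dog' -> 2
  'dog' -> 2
  'ran' -> 1

Encoded: [1, 2, 1, 2, 2, 1]


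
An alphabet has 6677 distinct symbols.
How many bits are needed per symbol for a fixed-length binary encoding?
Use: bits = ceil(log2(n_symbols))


log2(6677) = 12.705
Bracket: 2^12 = 4096 < 6677 <= 2^13 = 8192
So ceil(log2(6677)) = 13

bits = ceil(log2(6677)) = ceil(12.705) = 13 bits


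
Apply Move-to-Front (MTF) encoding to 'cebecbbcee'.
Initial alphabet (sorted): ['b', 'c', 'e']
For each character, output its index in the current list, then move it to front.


MTF encoding:
'c': index 1 in ['b', 'c', 'e'] -> ['c', 'b', 'e']
'e': index 2 in ['c', 'b', 'e'] -> ['e', 'c', 'b']
'b': index 2 in ['e', 'c', 'b'] -> ['b', 'e', 'c']
'e': index 1 in ['b', 'e', 'c'] -> ['e', 'b', 'c']
'c': index 2 in ['e', 'b', 'c'] -> ['c', 'e', 'b']
'b': index 2 in ['c', 'e', 'b'] -> ['b', 'c', 'e']
'b': index 0 in ['b', 'c', 'e'] -> ['b', 'c', 'e']
'c': index 1 in ['b', 'c', 'e'] -> ['c', 'b', 'e']
'e': index 2 in ['c', 'b', 'e'] -> ['e', 'c', 'b']
'e': index 0 in ['e', 'c', 'b'] -> ['e', 'c', 'b']


Output: [1, 2, 2, 1, 2, 2, 0, 1, 2, 0]


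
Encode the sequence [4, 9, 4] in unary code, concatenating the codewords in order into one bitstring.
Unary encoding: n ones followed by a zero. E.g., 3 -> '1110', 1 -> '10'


Encode each number as n ones followed by a terminating 0:
  4 -> 11110 (5 bits)
  9 -> 1111111110 (10 bits)
  4 -> 11110 (5 bits)
Total length = 5 + 10 + 5 = 20 bits.

Unary([4, 9, 4]) = 11110111111111011110 (20 bits)


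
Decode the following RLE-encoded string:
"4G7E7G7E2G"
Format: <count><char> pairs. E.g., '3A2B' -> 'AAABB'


Expanding each <count><char> pair:
  4G -> 'GGGG'
  7E -> 'EEEEEEE'
  7G -> 'GGGGGGG'
  7E -> 'EEEEEEE'
  2G -> 'GG'

Decoded = GGGGEEEEEEEGGGGGGGEEEEEEEGG


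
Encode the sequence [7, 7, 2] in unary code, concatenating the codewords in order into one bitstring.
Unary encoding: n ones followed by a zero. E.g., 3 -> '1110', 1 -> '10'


Encode each number as n ones followed by a terminating 0:
  7 -> 11111110 (8 bits)
  7 -> 11111110 (8 bits)
  2 -> 110 (3 bits)
Total length = 8 + 8 + 3 = 19 bits.

Unary([7, 7, 2]) = 1111111011111110110 (19 bits)


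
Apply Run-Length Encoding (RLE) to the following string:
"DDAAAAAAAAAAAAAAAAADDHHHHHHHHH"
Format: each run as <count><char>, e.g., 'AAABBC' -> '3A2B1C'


Scanning runs left to right:
  i=0: run of 'D' x 2 -> '2D'
  i=2: run of 'A' x 17 -> '17A'
  i=19: run of 'D' x 2 -> '2D'
  i=21: run of 'H' x 9 -> '9H'

RLE = 2D17A2D9H


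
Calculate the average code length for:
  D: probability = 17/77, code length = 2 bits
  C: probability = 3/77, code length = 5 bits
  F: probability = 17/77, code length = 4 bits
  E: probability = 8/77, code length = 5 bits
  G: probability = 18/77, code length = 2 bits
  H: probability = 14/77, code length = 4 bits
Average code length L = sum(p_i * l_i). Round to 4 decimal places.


Weighted contributions p_i * l_i:
  D: (17/77) * 2 = 34/77
  C: (3/77) * 5 = 15/77
  F: (17/77) * 4 = 68/77
  E: (8/77) * 5 = 40/77
  G: (18/77) * 2 = 36/77
  H: (14/77) * 4 = 56/77
Sum = (34 + 15 + 68 + 40 + 36 + 56)/77 = 249/77

L = 249/77 = 3.2338 bits/symbol


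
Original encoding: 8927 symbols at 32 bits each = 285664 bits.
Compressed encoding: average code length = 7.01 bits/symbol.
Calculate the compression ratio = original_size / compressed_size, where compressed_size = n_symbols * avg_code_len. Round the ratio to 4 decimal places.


original_size = n_symbols * orig_bits = 8927 * 32 = 285664 bits
compressed_size = n_symbols * avg_code_len = 8927 * 7.01 = 62578.27 bits
ratio = original_size / compressed_size = 285664 / 62578.27 = 4.5649

Compression ratio = 4.5649


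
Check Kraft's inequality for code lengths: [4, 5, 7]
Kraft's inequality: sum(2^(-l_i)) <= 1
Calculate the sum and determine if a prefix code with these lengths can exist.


Sum = 2^(-4) + 2^(-5) + 2^(-7)
    = 0.0625 + 0.03125 + 0.0078125
    = 13/128 = 0.1015625
Since 0.1015625 <= 1, Kraft's inequality IS satisfied.
A prefix code with these lengths CAN exist.

Kraft sum = 0.1015625. Satisfied.


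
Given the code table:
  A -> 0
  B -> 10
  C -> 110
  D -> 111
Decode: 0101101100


Decoding:
0 -> A
10 -> B
110 -> C
110 -> C
0 -> A


Result: ABCCA


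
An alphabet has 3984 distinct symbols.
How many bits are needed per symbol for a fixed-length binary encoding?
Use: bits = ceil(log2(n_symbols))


log2(3984) = 11.96
Bracket: 2^11 = 2048 < 3984 <= 2^12 = 4096
So ceil(log2(3984)) = 12

bits = ceil(log2(3984)) = ceil(11.96) = 12 bits


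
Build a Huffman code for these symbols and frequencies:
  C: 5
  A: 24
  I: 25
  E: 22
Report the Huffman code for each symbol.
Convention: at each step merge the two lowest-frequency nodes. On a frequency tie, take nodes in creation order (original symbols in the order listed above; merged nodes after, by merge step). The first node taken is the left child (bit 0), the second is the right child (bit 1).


Huffman tree construction:
Step 1: Merge C(5) + E(22) = 27
Step 2: Merge A(24) + I(25) = 49
Step 3: Merge (C+E)(27) + (A+I)(49) = 76
Read each symbol's code off the tree from the root (left child = 0, right child = 1).

Codes:
  C: 00 (length 2)
  A: 10 (length 2)
  I: 11 (length 2)
  E: 01 (length 2)
Average code length: 152/76 = 2.0000 bits/symbol


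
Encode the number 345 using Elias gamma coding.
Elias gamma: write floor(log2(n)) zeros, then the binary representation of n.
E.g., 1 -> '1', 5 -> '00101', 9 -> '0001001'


num_bits = floor(log2(345)) + 1 = 9
leading_zeros = num_bits - 1 = 8
binary(345) = 101011001

Elias gamma(345) = '00000000' + '101011001' = 00000000101011001 (17 bits)


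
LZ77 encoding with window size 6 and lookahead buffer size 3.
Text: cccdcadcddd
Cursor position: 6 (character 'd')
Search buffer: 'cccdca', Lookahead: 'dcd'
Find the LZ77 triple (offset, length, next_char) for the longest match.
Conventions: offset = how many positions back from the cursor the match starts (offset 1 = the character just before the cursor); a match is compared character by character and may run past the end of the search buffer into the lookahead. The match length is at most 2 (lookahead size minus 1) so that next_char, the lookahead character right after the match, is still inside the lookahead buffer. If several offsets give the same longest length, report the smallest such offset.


Try each offset into the search buffer:
  offset=1 (pos 5, char 'a'): match length 0
  offset=2 (pos 4, char 'c'): match length 0
  offset=3 (pos 3, char 'd'): match length 2
  offset=4 (pos 2, char 'c'): match length 0
  offset=5 (pos 1, char 'c'): match length 0
  offset=6 (pos 0, char 'c'): match length 0
Longest match has length 2 at offset 3.
next_char = character at position 6 + 2 = 8 -> 'd'

Best match: offset=3, length=2 (matching 'dc' starting at position 3)
LZ77 triple: (3, 2, 'd')


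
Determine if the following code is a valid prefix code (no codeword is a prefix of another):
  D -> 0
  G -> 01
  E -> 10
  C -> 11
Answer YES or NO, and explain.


Checking each pair (does one codeword prefix another?):
  D='0' vs G='01': prefix -- VIOLATION

NO -- this is NOT a valid prefix code. D (0) is a prefix of G (01).


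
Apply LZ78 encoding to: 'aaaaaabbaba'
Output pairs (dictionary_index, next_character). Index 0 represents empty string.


LZ78 encoding steps:
Dictionary: {0: ''}
Step 1: w='' (idx 0), next='a' -> output (0, 'a'), add 'a' as idx 1
Step 2: w='a' (idx 1), next='a' -> output (1, 'a'), add 'aa' as idx 2
Step 3: w='aa' (idx 2), next='a' -> output (2, 'a'), add 'aaa' as idx 3
Step 4: w='' (idx 0), next='b' -> output (0, 'b'), add 'b' as idx 4
Step 5: w='b' (idx 4), next='a' -> output (4, 'a'), add 'ba' as idx 5
Step 6: w='ba' (idx 5), end of input -> output (5, '')


Encoded: [(0, 'a'), (1, 'a'), (2, 'a'), (0, 'b'), (4, 'a'), (5, '')]


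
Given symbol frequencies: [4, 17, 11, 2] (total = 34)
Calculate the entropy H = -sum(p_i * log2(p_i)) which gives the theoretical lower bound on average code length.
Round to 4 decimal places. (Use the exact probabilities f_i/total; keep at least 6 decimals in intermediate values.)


Per-symbol terms -p_i * log2(p_i) with p_i = f_i/34:
  p = 4/34 = 0.117647: log2(p) = -3.087463, -p*log2(p) = 0.363231
  p = 17/34 = 0.500000: log2(p) = -1.000000, -p*log2(p) = 0.500000
  p = 11/34 = 0.323529: log2(p) = -1.628031, -p*log2(p) = 0.526716
  p = 2/34 = 0.058824: log2(p) = -4.087463, -p*log2(p) = 0.240439
H = 0.363231 + 0.500000 + 0.526716 + 0.240439 = 1.630386

H = 1.6304 bits/symbol


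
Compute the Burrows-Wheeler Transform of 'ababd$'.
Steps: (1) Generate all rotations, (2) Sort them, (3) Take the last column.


Rotations (sorted):
  0: $ababd -> last char: d
  1: ababd$ -> last char: $
  2: abd$ab -> last char: b
  3: babd$a -> last char: a
  4: bd$aba -> last char: a
  5: d$abab -> last char: b


BWT = d$baab


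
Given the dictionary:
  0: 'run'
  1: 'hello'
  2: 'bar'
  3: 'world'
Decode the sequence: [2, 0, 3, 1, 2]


Look up each index in the dictionary:
  2 -> 'bar'
  0 -> 'run'
  3 -> 'world'
  1 -> 'hello'
  2 -> 'bar'

Decoded: "bar run world hello bar"


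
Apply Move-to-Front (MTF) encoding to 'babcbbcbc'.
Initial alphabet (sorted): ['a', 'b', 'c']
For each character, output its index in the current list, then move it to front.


MTF encoding:
'b': index 1 in ['a', 'b', 'c'] -> ['b', 'a', 'c']
'a': index 1 in ['b', 'a', 'c'] -> ['a', 'b', 'c']
'b': index 1 in ['a', 'b', 'c'] -> ['b', 'a', 'c']
'c': index 2 in ['b', 'a', 'c'] -> ['c', 'b', 'a']
'b': index 1 in ['c', 'b', 'a'] -> ['b', 'c', 'a']
'b': index 0 in ['b', 'c', 'a'] -> ['b', 'c', 'a']
'c': index 1 in ['b', 'c', 'a'] -> ['c', 'b', 'a']
'b': index 1 in ['c', 'b', 'a'] -> ['b', 'c', 'a']
'c': index 1 in ['b', 'c', 'a'] -> ['c', 'b', 'a']


Output: [1, 1, 1, 2, 1, 0, 1, 1, 1]


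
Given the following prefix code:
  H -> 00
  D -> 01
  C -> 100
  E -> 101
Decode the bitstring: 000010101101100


Decoding step by step:
Bits 00 -> H
Bits 00 -> H
Bits 101 -> E
Bits 01 -> D
Bits 101 -> E
Bits 100 -> C


Decoded message: HHEDEC


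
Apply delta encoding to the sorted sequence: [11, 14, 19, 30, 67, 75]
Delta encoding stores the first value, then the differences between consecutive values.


First value: 11
Deltas:
  14 - 11 = 3
  19 - 14 = 5
  30 - 19 = 11
  67 - 30 = 37
  75 - 67 = 8


Delta encoded: [11, 3, 5, 11, 37, 8]


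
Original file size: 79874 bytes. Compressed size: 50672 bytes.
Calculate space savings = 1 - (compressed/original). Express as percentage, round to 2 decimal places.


ratio = compressed/original = 50672/79874 = 0.634399
savings = 1 - ratio = 1 - 0.634399 = 0.365601
as a percentage: 0.365601 * 100 = 36.56%

Space savings = 1 - 50672/79874 = 36.56%


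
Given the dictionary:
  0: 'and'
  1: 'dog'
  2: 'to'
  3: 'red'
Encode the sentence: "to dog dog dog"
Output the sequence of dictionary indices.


Look up each word in the dictionary:
  'to' -> 2
  'dog' -> 1
  'dog' -> 1
  'dog' -> 1

Encoded: [2, 1, 1, 1]


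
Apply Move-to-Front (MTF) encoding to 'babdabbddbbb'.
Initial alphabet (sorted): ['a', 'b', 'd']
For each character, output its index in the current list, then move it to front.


MTF encoding:
'b': index 1 in ['a', 'b', 'd'] -> ['b', 'a', 'd']
'a': index 1 in ['b', 'a', 'd'] -> ['a', 'b', 'd']
'b': index 1 in ['a', 'b', 'd'] -> ['b', 'a', 'd']
'd': index 2 in ['b', 'a', 'd'] -> ['d', 'b', 'a']
'a': index 2 in ['d', 'b', 'a'] -> ['a', 'd', 'b']
'b': index 2 in ['a', 'd', 'b'] -> ['b', 'a', 'd']
'b': index 0 in ['b', 'a', 'd'] -> ['b', 'a', 'd']
'd': index 2 in ['b', 'a', 'd'] -> ['d', 'b', 'a']
'd': index 0 in ['d', 'b', 'a'] -> ['d', 'b', 'a']
'b': index 1 in ['d', 'b', 'a'] -> ['b', 'd', 'a']
'b': index 0 in ['b', 'd', 'a'] -> ['b', 'd', 'a']
'b': index 0 in ['b', 'd', 'a'] -> ['b', 'd', 'a']


Output: [1, 1, 1, 2, 2, 2, 0, 2, 0, 1, 0, 0]


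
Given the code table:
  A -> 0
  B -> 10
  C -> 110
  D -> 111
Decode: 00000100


Decoding:
0 -> A
0 -> A
0 -> A
0 -> A
0 -> A
10 -> B
0 -> A


Result: AAAAABA


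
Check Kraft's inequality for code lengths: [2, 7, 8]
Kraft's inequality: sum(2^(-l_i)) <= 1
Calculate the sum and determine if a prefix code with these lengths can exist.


Sum = 2^(-2) + 2^(-7) + 2^(-8)
    = 0.25 + 0.0078125 + 0.00390625
    = 67/256 = 0.26171875
Since 0.26171875 <= 1, Kraft's inequality IS satisfied.
A prefix code with these lengths CAN exist.

Kraft sum = 0.26171875. Satisfied.


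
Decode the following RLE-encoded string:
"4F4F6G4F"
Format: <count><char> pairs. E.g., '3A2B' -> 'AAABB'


Expanding each <count><char> pair:
  4F -> 'FFFF'
  4F -> 'FFFF'
  6G -> 'GGGGGG'
  4F -> 'FFFF'

Decoded = FFFFFFFFGGGGGGFFFF


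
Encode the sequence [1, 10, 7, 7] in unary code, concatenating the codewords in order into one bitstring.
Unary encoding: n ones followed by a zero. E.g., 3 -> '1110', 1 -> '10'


Encode each number as n ones followed by a terminating 0:
  1 -> 10 (2 bits)
  10 -> 11111111110 (11 bits)
  7 -> 11111110 (8 bits)
  7 -> 11111110 (8 bits)
Total length = 2 + 11 + 8 + 8 = 29 bits.

Unary([1, 10, 7, 7]) = 10111111111101111111011111110 (29 bits)


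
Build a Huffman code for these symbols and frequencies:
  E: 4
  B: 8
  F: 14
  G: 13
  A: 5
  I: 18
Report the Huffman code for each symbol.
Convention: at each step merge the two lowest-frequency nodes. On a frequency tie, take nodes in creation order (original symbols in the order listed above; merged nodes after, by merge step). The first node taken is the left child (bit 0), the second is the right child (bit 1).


Huffman tree construction:
Step 1: Merge E(4) + A(5) = 9
Step 2: Merge B(8) + (E+A)(9) = 17
Step 3: Merge G(13) + F(14) = 27
Step 4: Merge (B+(E+A))(17) + I(18) = 35
Step 5: Merge (G+F)(27) + ((B+(E+A))+I)(35) = 62
Read each symbol's code off the tree from the root (left child = 0, right child = 1).

Codes:
  E: 1010 (length 4)
  B: 100 (length 3)
  F: 01 (length 2)
  G: 00 (length 2)
  A: 1011 (length 4)
  I: 11 (length 2)
Average code length: 150/62 = 2.4194 bits/symbol


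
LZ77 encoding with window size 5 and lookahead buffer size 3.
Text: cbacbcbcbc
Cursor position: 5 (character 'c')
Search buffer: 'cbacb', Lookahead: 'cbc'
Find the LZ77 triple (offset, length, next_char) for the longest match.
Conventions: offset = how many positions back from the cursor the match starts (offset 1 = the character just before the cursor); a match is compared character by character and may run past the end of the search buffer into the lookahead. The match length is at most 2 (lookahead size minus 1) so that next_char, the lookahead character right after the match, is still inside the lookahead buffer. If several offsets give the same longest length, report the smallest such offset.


Try each offset into the search buffer:
  offset=1 (pos 4, char 'b'): match length 0
  offset=2 (pos 3, char 'c'): match length 2
  offset=3 (pos 2, char 'a'): match length 0
  offset=4 (pos 1, char 'b'): match length 0
  offset=5 (pos 0, char 'c'): match length 2
Longest match has length 2, found at offsets 2, 5; take the smallest, offset 2.
next_char = character at position 5 + 2 = 7 -> 'c'

Best match: offset=2, length=2 (matching 'cb' starting at position 3)
LZ77 triple: (2, 2, 'c')


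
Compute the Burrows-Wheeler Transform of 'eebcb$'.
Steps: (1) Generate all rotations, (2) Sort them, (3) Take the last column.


Rotations (sorted):
  0: $eebcb -> last char: b
  1: b$eebc -> last char: c
  2: bcb$ee -> last char: e
  3: cb$eeb -> last char: b
  4: ebcb$e -> last char: e
  5: eebcb$ -> last char: $


BWT = bcebe$


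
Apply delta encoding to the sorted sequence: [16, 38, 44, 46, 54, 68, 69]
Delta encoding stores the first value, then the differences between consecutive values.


First value: 16
Deltas:
  38 - 16 = 22
  44 - 38 = 6
  46 - 44 = 2
  54 - 46 = 8
  68 - 54 = 14
  69 - 68 = 1


Delta encoded: [16, 22, 6, 2, 8, 14, 1]


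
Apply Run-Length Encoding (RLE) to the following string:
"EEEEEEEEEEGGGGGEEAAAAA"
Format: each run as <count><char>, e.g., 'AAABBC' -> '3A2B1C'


Scanning runs left to right:
  i=0: run of 'E' x 10 -> '10E'
  i=10: run of 'G' x 5 -> '5G'
  i=15: run of 'E' x 2 -> '2E'
  i=17: run of 'A' x 5 -> '5A'

RLE = 10E5G2E5A


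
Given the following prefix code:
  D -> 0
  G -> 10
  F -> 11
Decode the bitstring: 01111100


Decoding step by step:
Bits 0 -> D
Bits 11 -> F
Bits 11 -> F
Bits 10 -> G
Bits 0 -> D


Decoded message: DFFGD


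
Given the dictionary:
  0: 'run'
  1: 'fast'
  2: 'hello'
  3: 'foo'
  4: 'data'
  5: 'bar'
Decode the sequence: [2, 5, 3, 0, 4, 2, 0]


Look up each index in the dictionary:
  2 -> 'hello'
  5 -> 'bar'
  3 -> 'foo'
  0 -> 'run'
  4 -> 'data'
  2 -> 'hello'
  0 -> 'run'

Decoded: "hello bar foo run data hello run"


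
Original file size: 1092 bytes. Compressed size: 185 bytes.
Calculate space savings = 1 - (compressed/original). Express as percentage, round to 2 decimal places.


ratio = compressed/original = 185/1092 = 0.169414
savings = 1 - ratio = 1 - 0.169414 = 0.830586
as a percentage: 0.830586 * 100 = 83.06%

Space savings = 1 - 185/1092 = 83.06%
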